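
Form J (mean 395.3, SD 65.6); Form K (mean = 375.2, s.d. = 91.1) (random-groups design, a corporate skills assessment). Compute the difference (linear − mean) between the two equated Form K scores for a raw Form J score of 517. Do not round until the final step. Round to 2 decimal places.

Mean-equated: 517 + (375.2 − 395.3) = 496.90
Linear-equated: (91.1/65.6)(517 − 395.3) + 375.2 = 544.207
Difference = 544.207 − 496.90 = 47.31

47.31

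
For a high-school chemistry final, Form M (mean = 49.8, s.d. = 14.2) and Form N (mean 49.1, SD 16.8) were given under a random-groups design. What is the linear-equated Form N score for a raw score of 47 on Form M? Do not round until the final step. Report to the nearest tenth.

Linear equating: y = (SD_Y/SD_X)(x − M_X) + M_Y
y = (16.8/14.2)(47 − 49.8) + 49.1
y = 1.183099 × -2.8 + 49.1 = -3.3127 + 49.1 = 45.8

45.8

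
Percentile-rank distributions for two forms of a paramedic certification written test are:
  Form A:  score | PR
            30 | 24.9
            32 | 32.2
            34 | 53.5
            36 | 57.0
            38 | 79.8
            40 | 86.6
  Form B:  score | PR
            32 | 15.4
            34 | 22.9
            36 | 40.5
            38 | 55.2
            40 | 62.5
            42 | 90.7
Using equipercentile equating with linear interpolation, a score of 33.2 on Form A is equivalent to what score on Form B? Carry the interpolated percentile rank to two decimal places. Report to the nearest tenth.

36.6

PR of 33.2 on Form A: 32.2 + (33.2 − 32)/(34 − 32) × (53.5 − 32.2) = 44.98
On Form B, PR 44.98 falls between score 36 (PR 40.5) and 38 (PR 55.2).
Interpolate: 36 + (44.98 − 40.5)/(55.2 − 40.5) × (38 − 36) = 36.6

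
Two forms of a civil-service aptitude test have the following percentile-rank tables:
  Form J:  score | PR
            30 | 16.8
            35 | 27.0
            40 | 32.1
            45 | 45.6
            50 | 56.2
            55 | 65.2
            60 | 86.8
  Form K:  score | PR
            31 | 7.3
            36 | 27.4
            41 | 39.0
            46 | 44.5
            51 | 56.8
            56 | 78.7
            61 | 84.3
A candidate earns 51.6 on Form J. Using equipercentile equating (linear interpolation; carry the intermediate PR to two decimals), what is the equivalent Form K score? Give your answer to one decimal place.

51.5

PR of 51.6 on Form J: 56.2 + (51.6 − 50)/(55 − 50) × (65.2 − 56.2) = 59.08
On Form K, PR 59.08 falls between score 51 (PR 56.8) and 56 (PR 78.7).
Interpolate: 51 + (59.08 − 56.8)/(78.7 − 56.8) × (56 − 51) = 51.5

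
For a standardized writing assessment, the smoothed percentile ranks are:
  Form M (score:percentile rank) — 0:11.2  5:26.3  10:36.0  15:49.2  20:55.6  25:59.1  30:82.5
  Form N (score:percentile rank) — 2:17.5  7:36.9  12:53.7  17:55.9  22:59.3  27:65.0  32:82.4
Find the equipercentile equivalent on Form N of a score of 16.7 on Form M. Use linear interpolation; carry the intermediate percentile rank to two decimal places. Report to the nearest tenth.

11.3

PR of 16.7 on Form M: 49.2 + (16.7 − 15)/(20 − 15) × (55.6 − 49.2) = 51.38
On Form N, PR 51.38 falls between score 7 (PR 36.9) and 12 (PR 53.7).
Interpolate: 7 + (51.38 − 36.9)/(53.7 − 36.9) × (12 − 7) = 11.3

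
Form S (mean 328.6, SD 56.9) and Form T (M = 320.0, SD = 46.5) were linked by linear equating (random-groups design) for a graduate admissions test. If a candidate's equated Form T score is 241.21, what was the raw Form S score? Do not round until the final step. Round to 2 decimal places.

232.19

Invert y = (SD_Y/SD_X)(x − M_X) + M_Y:
x = (SD_X/SD_Y)(y − M_Y) + M_X = (56.9/46.5)(241.21 − 320.0) + 328.6
x = 1.223656 × -78.790 + 328.6 = 232.19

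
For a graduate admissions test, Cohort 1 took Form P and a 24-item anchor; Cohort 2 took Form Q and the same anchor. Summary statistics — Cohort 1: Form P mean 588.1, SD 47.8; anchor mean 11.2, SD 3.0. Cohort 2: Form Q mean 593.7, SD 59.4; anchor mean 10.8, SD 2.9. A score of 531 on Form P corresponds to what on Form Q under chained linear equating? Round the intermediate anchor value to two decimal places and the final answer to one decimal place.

Form P → anchor (Cohort 1): v = (3.0/47.8)(531 − 588.1) + 11.2 = 7.62
anchor → Form Q (Cohort 2): y = (59.4/2.9)(7.62 − 10.8) + 593.7 = 528.6

528.6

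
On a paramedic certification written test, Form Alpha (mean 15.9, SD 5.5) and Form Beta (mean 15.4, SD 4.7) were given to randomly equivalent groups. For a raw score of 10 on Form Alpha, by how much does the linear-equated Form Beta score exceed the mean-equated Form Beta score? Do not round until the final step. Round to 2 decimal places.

Mean-equated: 10 + (15.4 − 15.9) = 9.50
Linear-equated: (4.7/5.5)(10 − 15.9) + 15.4 = 10.358
Difference = 10.358 − 9.50 = 0.86

0.86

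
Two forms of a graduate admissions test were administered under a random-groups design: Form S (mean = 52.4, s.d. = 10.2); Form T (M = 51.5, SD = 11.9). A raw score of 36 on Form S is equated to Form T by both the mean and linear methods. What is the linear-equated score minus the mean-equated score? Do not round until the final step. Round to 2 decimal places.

-2.73

Mean-equated: 36 + (51.5 − 52.4) = 35.10
Linear-equated: (11.9/10.2)(36 − 52.4) + 51.5 = 32.367
Difference = 32.367 − 35.10 = -2.73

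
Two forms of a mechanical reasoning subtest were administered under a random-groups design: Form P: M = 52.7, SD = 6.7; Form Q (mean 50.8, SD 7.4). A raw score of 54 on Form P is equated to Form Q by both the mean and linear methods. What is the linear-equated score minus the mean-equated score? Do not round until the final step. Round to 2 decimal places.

Mean-equated: 54 + (50.8 − 52.7) = 52.10
Linear-equated: (7.4/6.7)(54 − 52.7) + 50.8 = 52.236
Difference = 52.236 − 52.10 = 0.14

0.14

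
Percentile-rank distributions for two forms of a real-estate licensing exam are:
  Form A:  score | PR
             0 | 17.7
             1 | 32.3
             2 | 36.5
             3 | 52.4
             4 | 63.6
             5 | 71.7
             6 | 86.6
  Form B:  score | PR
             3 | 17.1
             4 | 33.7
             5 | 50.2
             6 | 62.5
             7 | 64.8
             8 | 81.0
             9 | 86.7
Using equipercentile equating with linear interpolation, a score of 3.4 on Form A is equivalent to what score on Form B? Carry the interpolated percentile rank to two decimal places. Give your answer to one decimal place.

PR of 3.4 on Form A: 52.4 + (3.4 − 3)/(4 − 3) × (63.6 − 52.4) = 56.88
On Form B, PR 56.88 falls between score 5 (PR 50.2) and 6 (PR 62.5).
Interpolate: 5 + (56.88 − 50.2)/(62.5 − 50.2) × (6 − 5) = 5.5

5.5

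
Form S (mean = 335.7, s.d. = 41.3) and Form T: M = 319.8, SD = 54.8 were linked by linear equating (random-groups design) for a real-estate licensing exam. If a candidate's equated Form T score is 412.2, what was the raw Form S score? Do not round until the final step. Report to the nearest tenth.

405.3

Invert y = (SD_Y/SD_X)(x − M_X) + M_Y:
x = (SD_X/SD_Y)(y − M_Y) + M_X = (41.3/54.8)(412.2 − 319.8) + 335.7
x = 0.753650 × 92.400 + 335.7 = 405.3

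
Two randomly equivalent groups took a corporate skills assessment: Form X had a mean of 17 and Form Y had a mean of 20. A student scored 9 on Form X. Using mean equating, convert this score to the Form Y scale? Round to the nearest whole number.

Mean equating: y = x + (M_Y − M_X) = 9 + (20 − 17) = 12

12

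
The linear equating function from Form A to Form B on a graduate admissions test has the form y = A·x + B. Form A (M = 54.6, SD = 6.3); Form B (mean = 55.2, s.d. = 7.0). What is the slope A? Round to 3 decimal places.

1.111

A = SD_Y / SD_X = 7.0 / 6.3 = 1.111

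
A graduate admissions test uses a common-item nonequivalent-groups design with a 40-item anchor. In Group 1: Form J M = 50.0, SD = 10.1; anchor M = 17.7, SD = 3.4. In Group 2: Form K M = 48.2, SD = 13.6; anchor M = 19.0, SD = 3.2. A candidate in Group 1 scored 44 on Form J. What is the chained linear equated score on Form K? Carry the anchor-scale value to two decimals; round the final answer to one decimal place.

Form J → anchor (Group 1): v = (3.4/10.1)(44 − 50.0) + 17.7 = 15.68
anchor → Form K (Group 2): y = (13.6/3.2)(15.68 − 19.0) + 48.2 = 34.1

34.1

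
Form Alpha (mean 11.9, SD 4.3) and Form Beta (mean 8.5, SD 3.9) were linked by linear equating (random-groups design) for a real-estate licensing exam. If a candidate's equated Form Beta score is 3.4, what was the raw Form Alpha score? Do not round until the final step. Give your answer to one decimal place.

Invert y = (SD_Y/SD_X)(x − M_X) + M_Y:
x = (SD_X/SD_Y)(y − M_Y) + M_X = (4.3/3.9)(3.4 − 8.5) + 11.9
x = 1.102564 × -5.100 + 11.9 = 6.3

6.3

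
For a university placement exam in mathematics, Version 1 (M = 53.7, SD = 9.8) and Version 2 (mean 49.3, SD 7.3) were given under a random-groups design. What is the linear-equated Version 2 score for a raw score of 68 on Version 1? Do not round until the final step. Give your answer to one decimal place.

Linear equating: y = (SD_Y/SD_X)(x − M_X) + M_Y
y = (7.3/9.8)(68 − 53.7) + 49.3
y = 0.744898 × 14.3 + 49.3 = 10.6520 + 49.3 = 60.0

60.0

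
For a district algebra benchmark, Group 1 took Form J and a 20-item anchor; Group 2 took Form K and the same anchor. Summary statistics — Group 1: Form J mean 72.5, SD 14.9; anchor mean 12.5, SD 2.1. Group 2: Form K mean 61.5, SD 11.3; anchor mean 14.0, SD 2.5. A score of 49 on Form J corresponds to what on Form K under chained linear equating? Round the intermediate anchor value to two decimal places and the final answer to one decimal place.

Form J → anchor (Group 1): v = (2.1/14.9)(49 − 72.5) + 12.5 = 9.19
anchor → Form K (Group 2): y = (11.3/2.5)(9.19 − 14.0) + 61.5 = 39.8

39.8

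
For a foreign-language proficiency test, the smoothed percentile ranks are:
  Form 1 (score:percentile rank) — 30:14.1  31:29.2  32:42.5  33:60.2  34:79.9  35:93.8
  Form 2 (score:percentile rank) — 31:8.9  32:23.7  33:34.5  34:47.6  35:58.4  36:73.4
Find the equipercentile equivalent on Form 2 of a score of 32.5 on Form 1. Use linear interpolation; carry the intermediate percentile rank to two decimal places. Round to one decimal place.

PR of 32.5 on Form 1: 42.5 + (32.5 − 32)/(33 − 32) × (60.2 − 42.5) = 51.35
On Form 2, PR 51.35 falls between score 34 (PR 47.6) and 35 (PR 58.4).
Interpolate: 34 + (51.35 − 47.6)/(58.4 − 47.6) × (35 − 34) = 34.3

34.3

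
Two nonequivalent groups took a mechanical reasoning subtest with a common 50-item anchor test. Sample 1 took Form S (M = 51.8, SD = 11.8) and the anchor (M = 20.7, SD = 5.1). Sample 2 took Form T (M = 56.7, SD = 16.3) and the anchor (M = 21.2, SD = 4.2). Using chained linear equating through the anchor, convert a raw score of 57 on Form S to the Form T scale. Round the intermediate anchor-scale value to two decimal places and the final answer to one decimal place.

63.5

Form S → anchor (Sample 1): v = (5.1/11.8)(57 − 51.8) + 20.7 = 22.95
anchor → Form T (Sample 2): y = (16.3/4.2)(22.95 − 21.2) + 56.7 = 63.5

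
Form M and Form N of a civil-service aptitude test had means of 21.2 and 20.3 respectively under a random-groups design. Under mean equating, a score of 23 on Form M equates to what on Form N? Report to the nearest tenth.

22.1

Mean equating: y = x + (M_Y − M_X) = 23 + (20.3 − 21.2) = 22.1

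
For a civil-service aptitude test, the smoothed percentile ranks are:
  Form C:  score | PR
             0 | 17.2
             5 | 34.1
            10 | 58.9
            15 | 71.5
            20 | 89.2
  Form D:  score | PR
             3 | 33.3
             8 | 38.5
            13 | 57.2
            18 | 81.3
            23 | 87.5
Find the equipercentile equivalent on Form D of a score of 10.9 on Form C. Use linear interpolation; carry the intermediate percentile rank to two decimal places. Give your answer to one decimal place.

PR of 10.9 on Form C: 58.9 + (10.9 − 10)/(15 − 10) × (71.5 − 58.9) = 61.17
On Form D, PR 61.17 falls between score 13 (PR 57.2) and 18 (PR 81.3).
Interpolate: 13 + (61.17 − 57.2)/(81.3 − 57.2) × (18 − 13) = 13.8

13.8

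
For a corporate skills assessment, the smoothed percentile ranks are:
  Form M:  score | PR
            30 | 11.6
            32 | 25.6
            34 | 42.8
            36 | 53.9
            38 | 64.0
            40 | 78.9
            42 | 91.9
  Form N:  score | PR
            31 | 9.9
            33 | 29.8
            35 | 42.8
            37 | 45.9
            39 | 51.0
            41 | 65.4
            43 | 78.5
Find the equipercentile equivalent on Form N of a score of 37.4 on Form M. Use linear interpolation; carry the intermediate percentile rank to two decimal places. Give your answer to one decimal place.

PR of 37.4 on Form M: 53.9 + (37.4 − 36)/(38 − 36) × (64.0 − 53.9) = 60.97
On Form N, PR 60.97 falls between score 39 (PR 51.0) and 41 (PR 65.4).
Interpolate: 39 + (60.97 − 51.0)/(65.4 − 51.0) × (41 − 39) = 40.4

40.4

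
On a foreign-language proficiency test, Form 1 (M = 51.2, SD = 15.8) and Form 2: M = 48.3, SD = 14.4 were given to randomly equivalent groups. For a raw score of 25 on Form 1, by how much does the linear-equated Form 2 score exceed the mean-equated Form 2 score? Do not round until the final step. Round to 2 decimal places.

2.32

Mean-equated: 25 + (48.3 − 51.2) = 22.10
Linear-equated: (14.4/15.8)(25 − 51.2) + 48.3 = 24.422
Difference = 24.422 − 22.10 = 2.32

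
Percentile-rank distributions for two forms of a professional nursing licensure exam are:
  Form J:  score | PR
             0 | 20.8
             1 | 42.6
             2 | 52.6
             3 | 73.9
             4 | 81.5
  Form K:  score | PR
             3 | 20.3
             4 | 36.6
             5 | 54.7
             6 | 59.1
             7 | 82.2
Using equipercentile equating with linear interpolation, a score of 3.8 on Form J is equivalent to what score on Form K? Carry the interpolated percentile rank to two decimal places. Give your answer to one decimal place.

6.9

PR of 3.8 on Form J: 73.9 + (3.8 − 3)/(4 − 3) × (81.5 − 73.9) = 79.98
On Form K, PR 79.98 falls between score 6 (PR 59.1) and 7 (PR 82.2).
Interpolate: 6 + (79.98 − 59.1)/(82.2 − 59.1) × (7 − 6) = 6.9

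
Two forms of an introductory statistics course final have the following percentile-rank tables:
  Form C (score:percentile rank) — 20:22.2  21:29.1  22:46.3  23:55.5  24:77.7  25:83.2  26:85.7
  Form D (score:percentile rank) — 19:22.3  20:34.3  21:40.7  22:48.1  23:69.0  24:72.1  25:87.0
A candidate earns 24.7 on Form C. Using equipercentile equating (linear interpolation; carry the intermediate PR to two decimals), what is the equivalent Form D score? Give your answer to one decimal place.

PR of 24.7 on Form C: 77.7 + (24.7 − 24)/(25 − 24) × (83.2 − 77.7) = 81.55
On Form D, PR 81.55 falls between score 24 (PR 72.1) and 25 (PR 87.0).
Interpolate: 24 + (81.55 − 72.1)/(87.0 − 72.1) × (25 − 24) = 24.6

24.6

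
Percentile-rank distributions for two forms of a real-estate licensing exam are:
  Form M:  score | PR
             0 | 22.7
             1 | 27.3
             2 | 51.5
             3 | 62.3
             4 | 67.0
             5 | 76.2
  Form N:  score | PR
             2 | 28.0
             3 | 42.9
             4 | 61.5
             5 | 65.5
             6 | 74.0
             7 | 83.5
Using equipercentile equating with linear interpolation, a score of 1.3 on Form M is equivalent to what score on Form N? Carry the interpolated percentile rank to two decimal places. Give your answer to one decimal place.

2.4

PR of 1.3 on Form M: 27.3 + (1.3 − 1)/(2 − 1) × (51.5 − 27.3) = 34.56
On Form N, PR 34.56 falls between score 2 (PR 28.0) and 3 (PR 42.9).
Interpolate: 2 + (34.56 − 28.0)/(42.9 − 28.0) × (3 − 2) = 2.4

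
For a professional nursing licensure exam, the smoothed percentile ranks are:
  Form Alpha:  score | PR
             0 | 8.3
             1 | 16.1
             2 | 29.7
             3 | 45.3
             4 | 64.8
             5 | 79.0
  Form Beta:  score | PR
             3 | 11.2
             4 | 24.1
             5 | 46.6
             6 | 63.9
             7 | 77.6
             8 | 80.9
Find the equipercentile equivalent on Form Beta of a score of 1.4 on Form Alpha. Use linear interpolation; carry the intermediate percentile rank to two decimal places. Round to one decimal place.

PR of 1.4 on Form Alpha: 16.1 + (1.4 − 1)/(2 − 1) × (29.7 − 16.1) = 21.54
On Form Beta, PR 21.54 falls between score 3 (PR 11.2) and 4 (PR 24.1).
Interpolate: 3 + (21.54 − 11.2)/(24.1 − 11.2) × (4 − 3) = 3.8

3.8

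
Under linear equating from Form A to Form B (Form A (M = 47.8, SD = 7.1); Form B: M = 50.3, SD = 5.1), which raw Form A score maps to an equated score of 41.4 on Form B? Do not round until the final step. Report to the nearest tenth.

Invert y = (SD_Y/SD_X)(x − M_X) + M_Y:
x = (SD_X/SD_Y)(y − M_Y) + M_X = (7.1/5.1)(41.4 − 50.3) + 47.8
x = 1.392157 × -8.900 + 47.8 = 35.4

35.4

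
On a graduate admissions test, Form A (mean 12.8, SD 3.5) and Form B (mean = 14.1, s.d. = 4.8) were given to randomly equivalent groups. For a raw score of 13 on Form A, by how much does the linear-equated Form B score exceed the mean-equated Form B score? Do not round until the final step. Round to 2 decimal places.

0.07

Mean-equated: 13 + (14.1 − 12.8) = 14.30
Linear-equated: (4.8/3.5)(13 − 12.8) + 14.1 = 14.374
Difference = 14.374 − 14.30 = 0.07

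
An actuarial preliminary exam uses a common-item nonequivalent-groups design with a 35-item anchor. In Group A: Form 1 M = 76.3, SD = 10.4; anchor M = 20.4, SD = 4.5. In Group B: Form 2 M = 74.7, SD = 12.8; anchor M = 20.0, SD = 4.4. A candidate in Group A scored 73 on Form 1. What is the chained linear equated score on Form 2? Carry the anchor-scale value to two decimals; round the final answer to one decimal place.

71.7

Form 1 → anchor (Group A): v = (4.5/10.4)(73 − 76.3) + 20.4 = 18.97
anchor → Form 2 (Group B): y = (12.8/4.4)(18.97 − 20.0) + 74.7 = 71.7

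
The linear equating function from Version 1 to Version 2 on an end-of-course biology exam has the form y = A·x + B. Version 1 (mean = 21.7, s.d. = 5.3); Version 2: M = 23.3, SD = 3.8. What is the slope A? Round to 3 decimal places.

A = SD_Y / SD_X = 3.8 / 5.3 = 0.717

0.717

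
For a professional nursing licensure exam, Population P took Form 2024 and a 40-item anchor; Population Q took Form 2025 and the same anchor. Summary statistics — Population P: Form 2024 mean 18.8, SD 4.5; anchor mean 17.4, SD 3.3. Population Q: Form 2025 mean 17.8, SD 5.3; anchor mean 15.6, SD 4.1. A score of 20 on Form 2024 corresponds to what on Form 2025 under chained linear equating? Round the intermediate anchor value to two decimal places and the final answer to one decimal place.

21.3

Form 2024 → anchor (Population P): v = (3.3/4.5)(20 − 18.8) + 17.4 = 18.28
anchor → Form 2025 (Population Q): y = (5.3/4.1)(18.28 − 15.6) + 17.8 = 21.3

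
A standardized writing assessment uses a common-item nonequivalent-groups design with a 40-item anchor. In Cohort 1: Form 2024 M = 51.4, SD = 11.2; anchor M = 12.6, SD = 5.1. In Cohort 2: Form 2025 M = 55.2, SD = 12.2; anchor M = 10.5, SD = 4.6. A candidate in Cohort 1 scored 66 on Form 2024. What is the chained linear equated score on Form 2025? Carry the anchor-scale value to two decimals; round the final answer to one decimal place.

78.4

Form 2024 → anchor (Cohort 1): v = (5.1/11.2)(66 − 51.4) + 12.6 = 19.25
anchor → Form 2025 (Cohort 2): y = (12.2/4.6)(19.25 − 10.5) + 55.2 = 78.4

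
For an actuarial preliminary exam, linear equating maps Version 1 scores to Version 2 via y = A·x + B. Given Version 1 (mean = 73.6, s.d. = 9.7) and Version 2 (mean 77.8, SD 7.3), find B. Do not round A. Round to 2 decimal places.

22.41

A = SD_Y / SD_X = 7.3 / 9.7 = 0.752577
B = M_Y − A·M_X = 77.8 − 0.752577 × 73.6 = 22.41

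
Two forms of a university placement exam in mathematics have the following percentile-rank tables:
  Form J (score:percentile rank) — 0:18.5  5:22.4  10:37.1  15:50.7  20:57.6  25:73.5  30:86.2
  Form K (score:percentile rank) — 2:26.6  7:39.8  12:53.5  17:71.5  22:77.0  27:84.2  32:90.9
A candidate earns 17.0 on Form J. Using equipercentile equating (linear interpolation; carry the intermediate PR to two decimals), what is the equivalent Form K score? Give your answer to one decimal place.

12.0

PR of 17.0 on Form J: 50.7 + (17.0 − 15)/(20 − 15) × (57.6 − 50.7) = 53.46
On Form K, PR 53.46 falls between score 7 (PR 39.8) and 12 (PR 53.5).
Interpolate: 7 + (53.46 − 39.8)/(53.5 − 39.8) × (12 − 7) = 12.0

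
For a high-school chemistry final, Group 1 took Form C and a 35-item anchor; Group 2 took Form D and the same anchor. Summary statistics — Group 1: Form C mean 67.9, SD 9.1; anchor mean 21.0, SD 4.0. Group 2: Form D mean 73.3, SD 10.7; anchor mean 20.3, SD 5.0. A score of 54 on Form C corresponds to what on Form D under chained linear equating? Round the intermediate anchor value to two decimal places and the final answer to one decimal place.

61.7

Form C → anchor (Group 1): v = (4.0/9.1)(54 − 67.9) + 21.0 = 14.89
anchor → Form D (Group 2): y = (10.7/5.0)(14.89 − 20.3) + 73.3 = 61.7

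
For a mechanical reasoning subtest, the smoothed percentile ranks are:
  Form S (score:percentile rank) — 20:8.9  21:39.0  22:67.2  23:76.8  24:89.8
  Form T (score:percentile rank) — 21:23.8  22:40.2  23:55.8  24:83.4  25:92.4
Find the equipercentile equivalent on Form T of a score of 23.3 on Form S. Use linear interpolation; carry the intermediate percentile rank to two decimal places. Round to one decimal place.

PR of 23.3 on Form S: 76.8 + (23.3 − 23)/(24 − 23) × (89.8 − 76.8) = 80.70
On Form T, PR 80.70 falls between score 23 (PR 55.8) and 24 (PR 83.4).
Interpolate: 23 + (80.70 − 55.8)/(83.4 − 55.8) × (24 − 23) = 23.9

23.9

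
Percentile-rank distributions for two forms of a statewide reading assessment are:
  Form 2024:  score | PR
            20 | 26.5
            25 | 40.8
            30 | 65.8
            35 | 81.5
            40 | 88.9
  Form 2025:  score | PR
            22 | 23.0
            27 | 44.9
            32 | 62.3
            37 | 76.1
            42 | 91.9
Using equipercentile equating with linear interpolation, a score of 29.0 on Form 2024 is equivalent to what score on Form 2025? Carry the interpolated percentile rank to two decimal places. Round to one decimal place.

PR of 29.0 on Form 2024: 40.8 + (29.0 − 25)/(30 − 25) × (65.8 − 40.8) = 60.80
On Form 2025, PR 60.80 falls between score 27 (PR 44.9) and 32 (PR 62.3).
Interpolate: 27 + (60.80 − 44.9)/(62.3 − 44.9) × (32 − 27) = 31.6

31.6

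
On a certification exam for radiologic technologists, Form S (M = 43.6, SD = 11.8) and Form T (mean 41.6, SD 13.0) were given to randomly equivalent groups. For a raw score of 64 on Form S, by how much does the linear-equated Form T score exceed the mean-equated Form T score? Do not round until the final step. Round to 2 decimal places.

Mean-equated: 64 + (41.6 − 43.6) = 62.00
Linear-equated: (13.0/11.8)(64 − 43.6) + 41.6 = 64.075
Difference = 64.075 − 62.00 = 2.07

2.07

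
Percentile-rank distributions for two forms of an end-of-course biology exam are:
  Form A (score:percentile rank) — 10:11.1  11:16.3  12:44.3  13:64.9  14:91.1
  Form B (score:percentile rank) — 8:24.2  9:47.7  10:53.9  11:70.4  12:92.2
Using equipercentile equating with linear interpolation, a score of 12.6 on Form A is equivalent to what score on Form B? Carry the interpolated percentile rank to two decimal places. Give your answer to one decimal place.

PR of 12.6 on Form A: 44.3 + (12.6 − 12)/(13 − 12) × (64.9 − 44.3) = 56.66
On Form B, PR 56.66 falls between score 10 (PR 53.9) and 11 (PR 70.4).
Interpolate: 10 + (56.66 − 53.9)/(70.4 − 53.9) × (11 − 10) = 10.2

10.2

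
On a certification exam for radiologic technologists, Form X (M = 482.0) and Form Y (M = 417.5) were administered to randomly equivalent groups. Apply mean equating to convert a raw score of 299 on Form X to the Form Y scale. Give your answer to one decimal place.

234.5

Mean equating: y = x + (M_Y − M_X) = 299 + (417.5 − 482.0) = 234.5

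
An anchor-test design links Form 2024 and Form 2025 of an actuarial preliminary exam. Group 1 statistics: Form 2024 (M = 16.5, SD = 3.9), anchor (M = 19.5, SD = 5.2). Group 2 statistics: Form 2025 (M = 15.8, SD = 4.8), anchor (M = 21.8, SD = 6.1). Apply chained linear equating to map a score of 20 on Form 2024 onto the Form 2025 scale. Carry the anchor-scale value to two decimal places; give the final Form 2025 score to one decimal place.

Form 2024 → anchor (Group 1): v = (5.2/3.9)(20 − 16.5) + 19.5 = 24.17
anchor → Form 2025 (Group 2): y = (4.8/6.1)(24.17 − 21.8) + 15.8 = 17.7

17.7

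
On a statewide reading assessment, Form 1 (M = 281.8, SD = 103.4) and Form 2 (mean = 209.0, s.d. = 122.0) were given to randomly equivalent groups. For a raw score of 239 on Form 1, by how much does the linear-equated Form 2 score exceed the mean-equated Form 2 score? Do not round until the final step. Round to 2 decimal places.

Mean-equated: 239 + (209.0 − 281.8) = 166.20
Linear-equated: (122.0/103.4)(239 − 281.8) + 209.0 = 158.501
Difference = 158.501 − 166.20 = -7.70

-7.70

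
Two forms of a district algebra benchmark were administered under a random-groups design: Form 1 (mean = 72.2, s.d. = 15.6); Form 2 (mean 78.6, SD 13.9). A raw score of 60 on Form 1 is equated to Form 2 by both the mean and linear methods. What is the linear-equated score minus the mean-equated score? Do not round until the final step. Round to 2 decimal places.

Mean-equated: 60 + (78.6 − 72.2) = 66.40
Linear-equated: (13.9/15.6)(60 − 72.2) + 78.6 = 67.729
Difference = 67.729 − 66.40 = 1.33

1.33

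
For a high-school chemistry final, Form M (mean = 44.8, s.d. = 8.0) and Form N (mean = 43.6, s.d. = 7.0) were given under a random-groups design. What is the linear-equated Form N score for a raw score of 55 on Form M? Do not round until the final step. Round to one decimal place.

Linear equating: y = (SD_Y/SD_X)(x − M_X) + M_Y
y = (7.0/8.0)(55 − 44.8) + 43.6
y = 0.875000 × 10.2 + 43.6 = 8.9250 + 43.6 = 52.5

52.5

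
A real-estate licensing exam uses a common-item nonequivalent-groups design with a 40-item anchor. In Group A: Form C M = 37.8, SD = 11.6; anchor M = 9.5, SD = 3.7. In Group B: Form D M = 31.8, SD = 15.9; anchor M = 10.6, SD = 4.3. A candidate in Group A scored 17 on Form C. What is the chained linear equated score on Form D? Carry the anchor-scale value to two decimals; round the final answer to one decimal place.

3.2

Form C → anchor (Group A): v = (3.7/11.6)(17 − 37.8) + 9.5 = 2.87
anchor → Form D (Group B): y = (15.9/4.3)(2.87 − 10.6) + 31.8 = 3.2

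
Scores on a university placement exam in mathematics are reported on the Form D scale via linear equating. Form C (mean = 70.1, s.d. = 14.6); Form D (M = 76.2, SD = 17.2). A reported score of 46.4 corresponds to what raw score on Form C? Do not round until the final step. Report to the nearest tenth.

44.8

Invert y = (SD_Y/SD_X)(x − M_X) + M_Y:
x = (SD_X/SD_Y)(y − M_Y) + M_X = (14.6/17.2)(46.4 − 76.2) + 70.1
x = 0.848837 × -29.800 + 70.1 = 44.8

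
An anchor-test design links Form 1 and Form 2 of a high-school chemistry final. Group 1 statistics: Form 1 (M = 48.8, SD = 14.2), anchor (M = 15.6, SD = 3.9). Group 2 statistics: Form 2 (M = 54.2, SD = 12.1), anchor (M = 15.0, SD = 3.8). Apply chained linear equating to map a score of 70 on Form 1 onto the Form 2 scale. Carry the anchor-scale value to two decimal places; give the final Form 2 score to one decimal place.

74.6

Form 1 → anchor (Group 1): v = (3.9/14.2)(70 − 48.8) + 15.6 = 21.42
anchor → Form 2 (Group 2): y = (12.1/3.8)(21.42 − 15.0) + 54.2 = 74.6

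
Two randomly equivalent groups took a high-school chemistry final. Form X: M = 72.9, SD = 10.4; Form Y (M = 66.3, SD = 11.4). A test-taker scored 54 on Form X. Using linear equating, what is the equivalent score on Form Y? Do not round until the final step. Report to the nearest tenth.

Linear equating: y = (SD_Y/SD_X)(x − M_X) + M_Y
y = (11.4/10.4)(54 − 72.9) + 66.3
y = 1.096154 × -18.9 + 66.3 = -20.7173 + 66.3 = 45.6

45.6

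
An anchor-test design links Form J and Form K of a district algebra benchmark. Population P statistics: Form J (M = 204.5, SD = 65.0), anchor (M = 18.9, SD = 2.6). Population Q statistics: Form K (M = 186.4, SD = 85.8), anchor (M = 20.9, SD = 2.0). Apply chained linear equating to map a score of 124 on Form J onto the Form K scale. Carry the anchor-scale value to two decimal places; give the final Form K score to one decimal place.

-37.5

Form J → anchor (Population P): v = (2.6/65.0)(124 − 204.5) + 18.9 = 15.68
anchor → Form K (Population Q): y = (85.8/2.0)(15.68 − 20.9) + 186.4 = -37.5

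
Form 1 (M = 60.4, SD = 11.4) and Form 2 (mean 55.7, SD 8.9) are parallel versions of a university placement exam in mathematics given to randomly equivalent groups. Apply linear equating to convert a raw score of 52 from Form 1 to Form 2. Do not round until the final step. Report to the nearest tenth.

Linear equating: y = (SD_Y/SD_X)(x − M_X) + M_Y
y = (8.9/11.4)(52 − 60.4) + 55.7
y = 0.780702 × -8.4 + 55.7 = -6.5579 + 55.7 = 49.1

49.1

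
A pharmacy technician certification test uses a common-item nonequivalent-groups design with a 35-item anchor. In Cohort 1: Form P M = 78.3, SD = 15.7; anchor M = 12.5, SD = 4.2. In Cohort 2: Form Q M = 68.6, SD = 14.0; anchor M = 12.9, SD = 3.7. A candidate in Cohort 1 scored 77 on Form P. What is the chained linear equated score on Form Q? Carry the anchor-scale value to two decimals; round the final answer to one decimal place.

Form P → anchor (Cohort 1): v = (4.2/15.7)(77 − 78.3) + 12.5 = 12.15
anchor → Form Q (Cohort 2): y = (14.0/3.7)(12.15 − 12.9) + 68.6 = 65.8

65.8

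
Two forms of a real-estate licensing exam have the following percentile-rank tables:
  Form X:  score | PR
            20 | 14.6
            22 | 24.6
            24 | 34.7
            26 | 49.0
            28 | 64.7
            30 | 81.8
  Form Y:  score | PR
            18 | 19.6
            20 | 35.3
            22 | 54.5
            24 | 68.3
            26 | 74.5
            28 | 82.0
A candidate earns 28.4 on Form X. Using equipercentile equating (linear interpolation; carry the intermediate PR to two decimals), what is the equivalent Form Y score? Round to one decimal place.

24.0

PR of 28.4 on Form X: 64.7 + (28.4 − 28)/(30 − 28) × (81.8 − 64.7) = 68.12
On Form Y, PR 68.12 falls between score 22 (PR 54.5) and 24 (PR 68.3).
Interpolate: 22 + (68.12 − 54.5)/(68.3 − 54.5) × (24 − 22) = 24.0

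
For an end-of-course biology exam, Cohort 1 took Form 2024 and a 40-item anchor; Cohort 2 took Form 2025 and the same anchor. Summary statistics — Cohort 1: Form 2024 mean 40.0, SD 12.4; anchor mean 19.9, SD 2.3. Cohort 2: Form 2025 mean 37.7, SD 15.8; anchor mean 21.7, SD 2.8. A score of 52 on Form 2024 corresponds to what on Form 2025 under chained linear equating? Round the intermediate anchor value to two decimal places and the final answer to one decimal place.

Form 2024 → anchor (Cohort 1): v = (2.3/12.4)(52 − 40.0) + 19.9 = 22.13
anchor → Form 2025 (Cohort 2): y = (15.8/2.8)(22.13 − 21.7) + 37.7 = 40.1

40.1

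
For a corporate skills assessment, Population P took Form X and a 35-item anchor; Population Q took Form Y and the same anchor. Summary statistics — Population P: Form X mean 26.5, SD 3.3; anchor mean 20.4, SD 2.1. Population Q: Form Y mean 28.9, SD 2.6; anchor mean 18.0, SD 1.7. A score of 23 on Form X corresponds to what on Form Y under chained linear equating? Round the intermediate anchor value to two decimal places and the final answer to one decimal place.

29.2

Form X → anchor (Population P): v = (2.1/3.3)(23 − 26.5) + 20.4 = 18.17
anchor → Form Y (Population Q): y = (2.6/1.7)(18.17 − 18.0) + 28.9 = 29.2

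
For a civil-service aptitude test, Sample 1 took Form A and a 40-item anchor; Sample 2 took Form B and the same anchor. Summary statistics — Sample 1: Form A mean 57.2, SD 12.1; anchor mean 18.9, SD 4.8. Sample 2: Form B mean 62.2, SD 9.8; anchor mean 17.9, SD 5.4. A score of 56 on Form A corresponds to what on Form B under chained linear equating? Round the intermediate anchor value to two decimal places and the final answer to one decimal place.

63.1

Form A → anchor (Sample 1): v = (4.8/12.1)(56 − 57.2) + 18.9 = 18.42
anchor → Form B (Sample 2): y = (9.8/5.4)(18.42 − 17.9) + 62.2 = 63.1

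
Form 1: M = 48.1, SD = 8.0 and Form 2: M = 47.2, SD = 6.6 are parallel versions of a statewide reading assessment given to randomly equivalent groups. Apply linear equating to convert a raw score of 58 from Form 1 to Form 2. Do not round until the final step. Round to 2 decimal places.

Linear equating: y = (SD_Y/SD_X)(x − M_X) + M_Y
y = (6.6/8.0)(58 − 48.1) + 47.2
y = 0.825000 × 9.9 + 47.2 = 8.1675 + 47.2 = 55.37

55.37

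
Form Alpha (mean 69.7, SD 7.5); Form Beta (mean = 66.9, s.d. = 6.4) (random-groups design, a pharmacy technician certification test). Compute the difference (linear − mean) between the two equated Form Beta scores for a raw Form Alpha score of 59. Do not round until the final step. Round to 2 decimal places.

Mean-equated: 59 + (66.9 − 69.7) = 56.20
Linear-equated: (6.4/7.5)(59 − 69.7) + 66.9 = 57.769
Difference = 57.769 − 56.20 = 1.57

1.57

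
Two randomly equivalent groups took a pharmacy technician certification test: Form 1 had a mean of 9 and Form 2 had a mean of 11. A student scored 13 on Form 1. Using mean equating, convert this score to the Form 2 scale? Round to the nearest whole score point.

Mean equating: y = x + (M_Y − M_X) = 13 + (11 − 9) = 15

15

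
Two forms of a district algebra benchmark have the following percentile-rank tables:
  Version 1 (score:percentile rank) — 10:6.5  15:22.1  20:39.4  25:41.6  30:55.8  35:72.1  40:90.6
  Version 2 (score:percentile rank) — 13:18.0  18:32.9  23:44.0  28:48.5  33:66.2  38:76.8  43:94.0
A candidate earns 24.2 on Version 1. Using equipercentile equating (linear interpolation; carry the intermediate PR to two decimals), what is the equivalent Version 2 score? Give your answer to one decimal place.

PR of 24.2 on Version 1: 39.4 + (24.2 − 20)/(25 − 20) × (41.6 − 39.4) = 41.25
On Version 2, PR 41.25 falls between score 18 (PR 32.9) and 23 (PR 44.0).
Interpolate: 18 + (41.25 − 32.9)/(44.0 − 32.9) × (23 − 18) = 21.8

21.8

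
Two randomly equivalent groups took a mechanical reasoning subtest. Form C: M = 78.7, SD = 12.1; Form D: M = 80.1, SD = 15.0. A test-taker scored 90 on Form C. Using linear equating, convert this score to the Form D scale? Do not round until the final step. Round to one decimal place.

Linear equating: y = (SD_Y/SD_X)(x − M_X) + M_Y
y = (15.0/12.1)(90 − 78.7) + 80.1
y = 1.239669 × 11.3 + 80.1 = 14.0083 + 80.1 = 94.1

94.1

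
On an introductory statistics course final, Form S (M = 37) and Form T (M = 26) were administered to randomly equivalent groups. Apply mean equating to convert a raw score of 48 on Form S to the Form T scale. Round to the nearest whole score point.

37

Mean equating: y = x + (M_Y − M_X) = 48 + (26 − 37) = 37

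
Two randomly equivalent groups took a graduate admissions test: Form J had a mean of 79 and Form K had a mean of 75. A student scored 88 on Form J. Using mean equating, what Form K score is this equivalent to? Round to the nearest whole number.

84

Mean equating: y = x + (M_Y − M_X) = 88 + (75 − 79) = 84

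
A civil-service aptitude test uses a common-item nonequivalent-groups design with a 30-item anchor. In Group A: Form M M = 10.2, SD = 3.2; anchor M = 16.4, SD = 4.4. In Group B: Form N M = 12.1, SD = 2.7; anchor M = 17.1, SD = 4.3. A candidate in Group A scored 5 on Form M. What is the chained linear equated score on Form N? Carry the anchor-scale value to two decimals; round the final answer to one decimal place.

7.2

Form M → anchor (Group A): v = (4.4/3.2)(5 − 10.2) + 16.4 = 9.25
anchor → Form N (Group B): y = (2.7/4.3)(9.25 − 17.1) + 12.1 = 7.2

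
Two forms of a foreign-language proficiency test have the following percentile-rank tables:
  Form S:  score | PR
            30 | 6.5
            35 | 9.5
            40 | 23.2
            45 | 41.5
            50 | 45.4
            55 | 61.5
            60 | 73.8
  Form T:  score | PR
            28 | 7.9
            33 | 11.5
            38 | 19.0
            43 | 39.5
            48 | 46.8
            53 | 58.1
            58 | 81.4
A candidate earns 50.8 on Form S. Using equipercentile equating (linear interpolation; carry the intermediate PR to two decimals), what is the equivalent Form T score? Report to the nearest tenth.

48.5

PR of 50.8 on Form S: 45.4 + (50.8 − 50)/(55 − 50) × (61.5 − 45.4) = 47.98
On Form T, PR 47.98 falls between score 48 (PR 46.8) and 53 (PR 58.1).
Interpolate: 48 + (47.98 − 46.8)/(58.1 − 46.8) × (53 − 48) = 48.5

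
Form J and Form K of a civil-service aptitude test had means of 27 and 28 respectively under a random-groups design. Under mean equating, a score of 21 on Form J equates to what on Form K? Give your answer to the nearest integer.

Mean equating: y = x + (M_Y − M_X) = 21 + (28 − 27) = 22

22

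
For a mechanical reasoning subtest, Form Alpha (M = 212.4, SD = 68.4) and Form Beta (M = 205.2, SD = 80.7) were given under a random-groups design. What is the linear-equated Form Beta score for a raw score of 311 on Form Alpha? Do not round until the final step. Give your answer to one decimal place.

321.5

Linear equating: y = (SD_Y/SD_X)(x − M_X) + M_Y
y = (80.7/68.4)(311 − 212.4) + 205.2
y = 1.179825 × 98.6 + 205.2 = 116.3307 + 205.2 = 321.5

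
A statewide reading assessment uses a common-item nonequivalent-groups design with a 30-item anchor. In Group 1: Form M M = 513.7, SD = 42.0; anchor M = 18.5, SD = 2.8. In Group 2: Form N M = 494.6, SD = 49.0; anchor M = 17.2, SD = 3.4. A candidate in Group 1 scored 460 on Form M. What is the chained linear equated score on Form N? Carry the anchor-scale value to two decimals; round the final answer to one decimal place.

Form M → anchor (Group 1): v = (2.8/42.0)(460 − 513.7) + 18.5 = 14.92
anchor → Form N (Group 2): y = (49.0/3.4)(14.92 − 17.2) + 494.6 = 461.7

461.7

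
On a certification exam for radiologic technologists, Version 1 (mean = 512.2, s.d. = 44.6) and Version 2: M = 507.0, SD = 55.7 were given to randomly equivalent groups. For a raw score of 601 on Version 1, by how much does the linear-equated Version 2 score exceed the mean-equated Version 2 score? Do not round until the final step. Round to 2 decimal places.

22.10

Mean-equated: 601 + (507.0 − 512.2) = 595.80
Linear-equated: (55.7/44.6)(601 − 512.2) + 507.0 = 617.900
Difference = 617.900 − 595.80 = 22.10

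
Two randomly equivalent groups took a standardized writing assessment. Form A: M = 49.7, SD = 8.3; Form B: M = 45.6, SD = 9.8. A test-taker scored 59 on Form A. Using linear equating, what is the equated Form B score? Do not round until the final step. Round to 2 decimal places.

56.58

Linear equating: y = (SD_Y/SD_X)(x − M_X) + M_Y
y = (9.8/8.3)(59 − 49.7) + 45.6
y = 1.180723 × 9.3 + 45.6 = 10.9807 + 45.6 = 56.58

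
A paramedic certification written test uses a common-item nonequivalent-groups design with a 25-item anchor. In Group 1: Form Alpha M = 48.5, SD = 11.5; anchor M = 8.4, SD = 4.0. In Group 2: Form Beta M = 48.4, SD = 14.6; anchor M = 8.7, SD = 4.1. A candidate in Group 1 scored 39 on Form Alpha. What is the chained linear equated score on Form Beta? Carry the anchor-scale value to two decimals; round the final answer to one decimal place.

35.6

Form Alpha → anchor (Group 1): v = (4.0/11.5)(39 − 48.5) + 8.4 = 5.10
anchor → Form Beta (Group 2): y = (14.6/4.1)(5.10 − 8.7) + 48.4 = 35.6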